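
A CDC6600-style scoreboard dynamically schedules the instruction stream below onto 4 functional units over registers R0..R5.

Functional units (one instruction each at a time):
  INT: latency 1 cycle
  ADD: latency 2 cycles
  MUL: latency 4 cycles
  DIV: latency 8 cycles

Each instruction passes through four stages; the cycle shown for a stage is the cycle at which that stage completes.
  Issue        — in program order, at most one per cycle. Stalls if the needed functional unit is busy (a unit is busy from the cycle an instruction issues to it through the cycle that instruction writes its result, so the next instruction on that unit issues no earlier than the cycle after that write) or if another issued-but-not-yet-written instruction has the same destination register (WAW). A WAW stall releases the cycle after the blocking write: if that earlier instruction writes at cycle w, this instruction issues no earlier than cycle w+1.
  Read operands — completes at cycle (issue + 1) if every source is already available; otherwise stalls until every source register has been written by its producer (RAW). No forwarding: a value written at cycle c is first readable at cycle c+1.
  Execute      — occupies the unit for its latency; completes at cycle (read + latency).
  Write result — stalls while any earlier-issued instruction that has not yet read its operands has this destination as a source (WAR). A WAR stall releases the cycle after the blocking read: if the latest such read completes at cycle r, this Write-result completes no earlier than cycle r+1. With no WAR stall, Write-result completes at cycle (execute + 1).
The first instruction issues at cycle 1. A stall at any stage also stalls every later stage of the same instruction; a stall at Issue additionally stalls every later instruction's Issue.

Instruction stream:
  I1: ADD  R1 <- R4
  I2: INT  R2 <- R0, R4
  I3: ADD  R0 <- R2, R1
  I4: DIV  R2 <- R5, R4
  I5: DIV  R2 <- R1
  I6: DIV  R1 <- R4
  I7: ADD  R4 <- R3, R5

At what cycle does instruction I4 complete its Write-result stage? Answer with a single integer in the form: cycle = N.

cycle 1: issue I1 (ADD)
cycle 2: I1 read-ops; issue I2 (INT)
cycle 3: I2 read-ops
cycle 4: I1 finished on ADD; I2 finished on INT
cycle 5: I1→R1; I2→R2
cycle 6: issue I3 (ADD)
cycle 7: I3 read-ops; issue I4 (DIV)
cycle 8: I4 read-ops
cycle 9: I3 finished on ADD
cycle 10: I3→R0
cycle 16: I4 finished on DIV
cycle 17: I4→R2
cycle 18: issue I5 (DIV)
cycle 19: I5 read-ops
cycle 27: I5 finished on DIV
cycle 28: I5→R2
cycle 29: issue I6 (DIV)
cycle 30: I6 read-ops; issue I7 (ADD)
cycle 31: I7 read-ops
cycle 33: I7 finished on ADD
cycle 34: I7→R4
cycle 38: I6 finished on DIV
cycle 39: I6→R1

cycle = 17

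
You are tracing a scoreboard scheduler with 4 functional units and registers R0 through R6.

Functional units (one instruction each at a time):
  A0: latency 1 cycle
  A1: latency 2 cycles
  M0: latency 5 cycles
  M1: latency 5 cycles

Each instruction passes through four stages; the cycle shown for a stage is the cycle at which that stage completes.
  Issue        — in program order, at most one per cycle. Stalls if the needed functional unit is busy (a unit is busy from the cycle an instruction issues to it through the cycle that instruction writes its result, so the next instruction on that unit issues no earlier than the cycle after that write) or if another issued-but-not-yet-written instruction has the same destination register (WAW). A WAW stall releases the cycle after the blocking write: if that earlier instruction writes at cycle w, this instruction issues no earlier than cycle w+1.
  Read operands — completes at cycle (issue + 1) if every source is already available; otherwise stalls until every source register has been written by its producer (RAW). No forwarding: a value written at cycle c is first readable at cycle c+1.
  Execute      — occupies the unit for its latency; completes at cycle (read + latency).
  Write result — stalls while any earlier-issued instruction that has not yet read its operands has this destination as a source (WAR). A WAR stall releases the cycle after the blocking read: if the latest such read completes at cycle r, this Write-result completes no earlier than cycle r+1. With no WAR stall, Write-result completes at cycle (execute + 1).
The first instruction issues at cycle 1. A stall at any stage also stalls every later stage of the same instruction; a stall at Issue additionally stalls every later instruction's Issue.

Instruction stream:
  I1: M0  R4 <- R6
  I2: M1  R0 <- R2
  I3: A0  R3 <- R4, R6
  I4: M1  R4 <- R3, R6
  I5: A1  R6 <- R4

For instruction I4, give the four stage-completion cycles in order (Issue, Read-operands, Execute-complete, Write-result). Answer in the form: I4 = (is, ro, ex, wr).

t=1  I1→M0
t=2  I1 RO · I2→M1
t=3  I2 RO · I3→A0
t=7  I1 EX
t=8  I1 WR R4 · I2 EX
t=9  I2 WR R0 · I3 RO
t=10  I3 EX · I4→M1
t=11  I3 WR R3 · I5→A1
t=12  I4 RO
t=17  I4 EX
t=18  I4 WR R4
t=19  I5 RO
t=21  I5 EX
t=22  I5 WR R6

I4 = (10, 12, 17, 18)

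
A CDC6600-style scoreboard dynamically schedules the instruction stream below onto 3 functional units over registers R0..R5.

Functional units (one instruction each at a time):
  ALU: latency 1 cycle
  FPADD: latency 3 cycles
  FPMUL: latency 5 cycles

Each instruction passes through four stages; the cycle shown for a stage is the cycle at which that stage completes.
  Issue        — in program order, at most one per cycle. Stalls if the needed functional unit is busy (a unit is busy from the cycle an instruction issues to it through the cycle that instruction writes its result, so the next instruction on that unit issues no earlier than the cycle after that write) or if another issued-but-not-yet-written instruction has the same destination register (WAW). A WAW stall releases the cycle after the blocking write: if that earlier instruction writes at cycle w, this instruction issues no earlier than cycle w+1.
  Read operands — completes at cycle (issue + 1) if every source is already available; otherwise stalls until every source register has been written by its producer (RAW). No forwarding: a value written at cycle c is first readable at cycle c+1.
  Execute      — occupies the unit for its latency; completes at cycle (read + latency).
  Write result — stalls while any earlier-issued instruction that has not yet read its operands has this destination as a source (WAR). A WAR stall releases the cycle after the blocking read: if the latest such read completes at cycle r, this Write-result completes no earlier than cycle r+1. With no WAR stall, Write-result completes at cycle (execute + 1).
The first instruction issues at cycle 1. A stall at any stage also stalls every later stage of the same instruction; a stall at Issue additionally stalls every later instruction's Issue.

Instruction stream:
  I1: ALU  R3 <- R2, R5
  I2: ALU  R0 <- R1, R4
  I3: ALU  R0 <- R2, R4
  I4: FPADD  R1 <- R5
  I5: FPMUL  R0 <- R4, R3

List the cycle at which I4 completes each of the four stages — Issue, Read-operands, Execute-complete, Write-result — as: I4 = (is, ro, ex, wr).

I4 = (10, 11, 14, 15)

cycle 1: I1 dispatched to ALU
cycle 2: I1 operands ready
cycle 3: I1 complete
cycle 4: R3←I1
cycle 5: I2 dispatched to ALU
cycle 6: I2 operands ready
cycle 7: I2 complete
cycle 8: R0←I2
cycle 9: I3 dispatched to ALU
cycle 10: I3 operands ready, I4 dispatched to FPADD
cycle 11: I3 complete, I4 operands ready
cycle 12: R0←I3
cycle 13: I5 dispatched to FPMUL
cycle 14: I4 complete, I5 operands ready
cycle 15: R1←I4
cycle 19: I5 complete
cycle 20: R0←I5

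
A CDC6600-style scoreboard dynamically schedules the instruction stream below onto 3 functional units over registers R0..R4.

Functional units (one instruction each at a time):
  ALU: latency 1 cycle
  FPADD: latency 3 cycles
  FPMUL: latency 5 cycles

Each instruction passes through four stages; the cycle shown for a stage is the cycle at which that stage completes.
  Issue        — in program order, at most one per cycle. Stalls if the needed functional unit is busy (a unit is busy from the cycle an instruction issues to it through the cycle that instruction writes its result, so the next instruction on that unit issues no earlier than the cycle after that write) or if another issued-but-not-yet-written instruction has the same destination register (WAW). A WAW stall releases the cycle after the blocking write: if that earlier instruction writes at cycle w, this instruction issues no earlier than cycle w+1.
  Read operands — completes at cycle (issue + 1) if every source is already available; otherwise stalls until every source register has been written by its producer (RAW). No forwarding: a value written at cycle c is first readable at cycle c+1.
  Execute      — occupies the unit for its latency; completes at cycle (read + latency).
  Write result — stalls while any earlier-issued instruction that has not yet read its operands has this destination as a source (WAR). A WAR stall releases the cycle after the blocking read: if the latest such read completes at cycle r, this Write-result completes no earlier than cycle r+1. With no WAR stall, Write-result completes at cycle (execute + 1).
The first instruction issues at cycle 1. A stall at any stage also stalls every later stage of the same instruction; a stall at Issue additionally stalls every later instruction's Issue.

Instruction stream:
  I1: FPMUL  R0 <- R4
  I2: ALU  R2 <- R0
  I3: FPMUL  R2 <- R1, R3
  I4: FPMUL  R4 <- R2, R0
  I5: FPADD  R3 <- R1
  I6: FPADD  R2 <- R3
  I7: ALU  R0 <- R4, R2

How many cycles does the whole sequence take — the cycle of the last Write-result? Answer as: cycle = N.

I1  is:1  ro:2  ex:7  wr:8
I2  is:2  ro:9  ex:10  wr:11  — RAW R0: wait I1 write@8
I3  is:12  ro:13  ex:18  wr:19  — WAW R2: wait I2 write@11
I4  is:20  ro:21  ex:26  wr:27  — struct: FPMUL busy until I3 writes@19
I5  is:21  ro:22  ex:25  wr:26
I6  is:27  ro:28  ex:31  wr:32  — struct: FPADD busy until I5 writes@26
I7  is:28  ro:33  ex:34  wr:35  — RAW R2: wait I6 write@32

cycle = 35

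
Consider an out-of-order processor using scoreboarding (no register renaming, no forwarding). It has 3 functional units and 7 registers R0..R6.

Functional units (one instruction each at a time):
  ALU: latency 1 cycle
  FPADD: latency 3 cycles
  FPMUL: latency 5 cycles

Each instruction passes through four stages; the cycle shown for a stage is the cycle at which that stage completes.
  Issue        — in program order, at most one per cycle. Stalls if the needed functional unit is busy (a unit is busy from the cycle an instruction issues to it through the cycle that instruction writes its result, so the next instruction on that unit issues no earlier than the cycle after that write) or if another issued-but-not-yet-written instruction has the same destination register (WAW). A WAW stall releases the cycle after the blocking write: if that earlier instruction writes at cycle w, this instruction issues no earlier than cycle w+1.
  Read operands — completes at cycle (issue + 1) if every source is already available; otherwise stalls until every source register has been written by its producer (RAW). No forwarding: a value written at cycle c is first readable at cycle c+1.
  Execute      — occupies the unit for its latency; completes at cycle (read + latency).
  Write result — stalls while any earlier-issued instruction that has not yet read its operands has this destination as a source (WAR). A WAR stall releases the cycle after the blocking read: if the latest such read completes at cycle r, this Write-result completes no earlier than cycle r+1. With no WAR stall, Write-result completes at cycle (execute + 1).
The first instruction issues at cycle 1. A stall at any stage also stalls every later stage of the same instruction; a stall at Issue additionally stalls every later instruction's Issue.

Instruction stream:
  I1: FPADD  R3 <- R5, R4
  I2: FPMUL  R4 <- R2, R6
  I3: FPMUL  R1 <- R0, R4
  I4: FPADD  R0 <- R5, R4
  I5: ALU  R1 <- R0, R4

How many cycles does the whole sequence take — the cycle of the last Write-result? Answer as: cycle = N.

I1  is:1  ro:2  ex:5  wr:6
I2  is:2  ro:3  ex:8  wr:9
I3  is:10  ro:11  ex:16  wr:17  — struct: FPMUL busy until I2 writes@9
I4  is:11  ro:12  ex:15  wr:16
I5  is:18  ro:19  ex:20  wr:21  — WAW R1: wait I3 write@17

cycle = 21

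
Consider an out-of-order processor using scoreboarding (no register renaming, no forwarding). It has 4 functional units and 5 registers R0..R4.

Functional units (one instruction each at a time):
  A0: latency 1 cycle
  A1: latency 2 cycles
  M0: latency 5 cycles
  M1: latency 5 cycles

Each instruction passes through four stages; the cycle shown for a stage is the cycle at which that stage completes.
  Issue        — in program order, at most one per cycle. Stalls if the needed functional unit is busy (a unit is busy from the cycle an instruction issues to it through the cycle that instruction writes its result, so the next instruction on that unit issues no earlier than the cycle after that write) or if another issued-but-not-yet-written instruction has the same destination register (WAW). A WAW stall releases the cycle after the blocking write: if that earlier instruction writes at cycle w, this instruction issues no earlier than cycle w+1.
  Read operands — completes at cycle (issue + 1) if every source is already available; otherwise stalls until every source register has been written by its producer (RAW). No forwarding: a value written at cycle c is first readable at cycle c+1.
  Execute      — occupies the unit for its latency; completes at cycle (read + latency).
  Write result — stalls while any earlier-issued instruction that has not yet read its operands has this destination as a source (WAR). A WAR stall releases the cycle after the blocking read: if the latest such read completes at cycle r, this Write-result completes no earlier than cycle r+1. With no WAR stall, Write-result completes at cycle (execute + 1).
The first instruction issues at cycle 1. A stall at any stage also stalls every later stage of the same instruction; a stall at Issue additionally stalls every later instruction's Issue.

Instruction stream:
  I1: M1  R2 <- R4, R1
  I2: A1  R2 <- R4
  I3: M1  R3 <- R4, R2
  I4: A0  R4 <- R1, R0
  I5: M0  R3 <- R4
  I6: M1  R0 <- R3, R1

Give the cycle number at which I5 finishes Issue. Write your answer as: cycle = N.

cycle = 21

c1: I1→M1
c2: I1 RO
c7: I1 EX
c8: I1 WR R2
c9: I2→A1
c10: I2 RO · I3→M1
c11: I4→A0
c12: I2 EX · I4 RO
c13: I2 WR R2 · I4 EX
c14: I3 RO
c15: I4 WR R4
c19: I3 EX
c20: I3 WR R3
c21: I5→M0
c22: I5 RO · I6→M1
c27: I5 EX
c28: I5 WR R3
c29: I6 RO
c34: I6 EX
c35: I6 WR R0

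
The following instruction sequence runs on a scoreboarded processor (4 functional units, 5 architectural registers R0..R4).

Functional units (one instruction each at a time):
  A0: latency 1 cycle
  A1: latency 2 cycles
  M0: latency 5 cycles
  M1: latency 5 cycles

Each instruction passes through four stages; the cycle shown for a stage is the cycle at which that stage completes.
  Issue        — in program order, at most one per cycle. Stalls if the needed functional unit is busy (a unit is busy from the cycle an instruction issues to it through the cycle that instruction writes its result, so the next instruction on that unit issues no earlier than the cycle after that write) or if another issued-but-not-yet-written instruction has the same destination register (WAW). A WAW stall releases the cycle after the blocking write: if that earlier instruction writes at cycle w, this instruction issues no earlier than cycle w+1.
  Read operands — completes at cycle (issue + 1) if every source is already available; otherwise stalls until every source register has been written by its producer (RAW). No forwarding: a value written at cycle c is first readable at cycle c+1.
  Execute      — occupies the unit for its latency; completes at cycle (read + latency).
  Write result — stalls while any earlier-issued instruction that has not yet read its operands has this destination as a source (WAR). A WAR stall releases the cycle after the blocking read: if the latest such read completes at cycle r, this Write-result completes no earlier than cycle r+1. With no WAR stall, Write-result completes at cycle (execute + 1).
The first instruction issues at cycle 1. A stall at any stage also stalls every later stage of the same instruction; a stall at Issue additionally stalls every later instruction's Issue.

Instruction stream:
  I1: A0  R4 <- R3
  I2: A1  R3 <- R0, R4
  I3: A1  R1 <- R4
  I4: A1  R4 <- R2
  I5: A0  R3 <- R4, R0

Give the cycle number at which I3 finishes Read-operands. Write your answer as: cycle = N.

I1  is:1  ro:2  ex:3  wr:4
I2  is:2  ro:5  ex:7  wr:8  — RAW R4: wait I1 write@4
I3  is:9  ro:10  ex:12  wr:13  — struct: A1 busy until I2 writes@8
I4  is:14  ro:15  ex:17  wr:18  — struct: A1 busy until I3 writes@13
I5  is:15  ro:19  ex:20  wr:21  — RAW R4: wait I4 write@18

cycle = 10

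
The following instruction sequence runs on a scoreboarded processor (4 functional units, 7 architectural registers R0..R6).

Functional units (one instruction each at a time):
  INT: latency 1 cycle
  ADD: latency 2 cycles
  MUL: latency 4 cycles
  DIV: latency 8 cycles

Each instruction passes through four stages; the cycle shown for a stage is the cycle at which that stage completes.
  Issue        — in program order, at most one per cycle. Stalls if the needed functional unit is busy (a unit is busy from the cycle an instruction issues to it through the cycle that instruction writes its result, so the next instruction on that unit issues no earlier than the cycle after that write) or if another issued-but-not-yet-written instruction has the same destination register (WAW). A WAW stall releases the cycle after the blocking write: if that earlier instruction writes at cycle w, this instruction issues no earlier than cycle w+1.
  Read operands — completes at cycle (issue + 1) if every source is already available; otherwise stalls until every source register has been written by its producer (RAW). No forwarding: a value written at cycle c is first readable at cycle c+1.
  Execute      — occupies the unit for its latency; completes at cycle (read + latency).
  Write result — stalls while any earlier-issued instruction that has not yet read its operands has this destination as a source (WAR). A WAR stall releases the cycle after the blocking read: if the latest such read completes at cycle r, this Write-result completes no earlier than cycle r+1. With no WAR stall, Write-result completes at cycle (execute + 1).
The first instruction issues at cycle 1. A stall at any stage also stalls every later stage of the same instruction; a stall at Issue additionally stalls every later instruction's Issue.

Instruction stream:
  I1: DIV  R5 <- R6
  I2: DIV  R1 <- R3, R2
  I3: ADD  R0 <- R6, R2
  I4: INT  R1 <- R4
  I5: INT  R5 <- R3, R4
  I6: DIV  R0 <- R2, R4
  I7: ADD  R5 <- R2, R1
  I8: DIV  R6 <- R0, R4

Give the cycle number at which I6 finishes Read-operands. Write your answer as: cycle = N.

cycle = 29

t=1  I1 issues→DIV
t=2  I1 reads
t=10  I1 exec-done
t=11  I1 writes R5
t=12  I2 issues→DIV
t=13  I2 reads; I3 issues→ADD
t=14  I3 reads
t=16  I3 exec-done
t=17  I3 writes R0
t=21  I2 exec-done
t=22  I2 writes R1
t=23  I4 issues→INT
t=24  I4 reads
t=25  I4 exec-done
t=26  I4 writes R1
t=27  I5 issues→INT
t=28  I5 reads; I6 issues→DIV
t=29  I5 exec-done; I6 reads
t=30  I5 writes R5
t=31  I7 issues→ADD
t=32  I7 reads
t=34  I7 exec-done
t=35  I7 writes R5
t=37  I6 exec-done
t=38  I6 writes R0
t=39  I8 issues→DIV
t=40  I8 reads
t=48  I8 exec-done
t=49  I8 writes R6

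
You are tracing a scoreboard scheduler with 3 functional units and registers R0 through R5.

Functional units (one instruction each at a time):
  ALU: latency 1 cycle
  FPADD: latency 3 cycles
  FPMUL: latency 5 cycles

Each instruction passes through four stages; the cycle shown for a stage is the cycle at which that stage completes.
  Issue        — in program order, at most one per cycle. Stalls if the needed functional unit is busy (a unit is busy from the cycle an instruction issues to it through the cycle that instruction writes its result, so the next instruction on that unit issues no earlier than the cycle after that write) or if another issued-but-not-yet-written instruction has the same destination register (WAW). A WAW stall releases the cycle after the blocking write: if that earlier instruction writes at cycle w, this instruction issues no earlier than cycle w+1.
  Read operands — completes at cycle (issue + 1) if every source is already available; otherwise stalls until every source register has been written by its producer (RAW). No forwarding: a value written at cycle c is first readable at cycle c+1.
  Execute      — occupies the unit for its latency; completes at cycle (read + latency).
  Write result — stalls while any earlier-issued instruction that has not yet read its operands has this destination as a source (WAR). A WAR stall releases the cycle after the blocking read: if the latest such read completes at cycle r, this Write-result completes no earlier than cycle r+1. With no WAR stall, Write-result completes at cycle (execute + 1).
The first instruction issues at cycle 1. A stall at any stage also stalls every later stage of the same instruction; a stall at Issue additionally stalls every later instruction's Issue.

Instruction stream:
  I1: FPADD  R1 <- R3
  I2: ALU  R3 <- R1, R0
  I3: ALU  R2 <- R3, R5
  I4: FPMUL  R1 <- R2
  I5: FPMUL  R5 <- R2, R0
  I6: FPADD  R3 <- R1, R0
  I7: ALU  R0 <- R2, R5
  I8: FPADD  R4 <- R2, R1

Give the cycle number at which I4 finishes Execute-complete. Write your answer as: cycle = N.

cycle = 19

I1: IS=1 RO=2 EX=5 WR=6
I2: IS=2 RO=7 EX=8 WR=9  [RAW R1: wait I1 write@6]
I3: IS=10 RO=11 EX=12 WR=13  [struct: ALU busy until I2 writes@9]
I4: IS=11 RO=14 EX=19 WR=20  [RAW R2: wait I3 write@13]
I5: IS=21 RO=22 EX=27 WR=28  [struct: FPMUL busy until I4 writes@20]
I6: IS=22 RO=23 EX=26 WR=27
I7: IS=23 RO=29 EX=30 WR=31  [RAW R5: wait I5 write@28]
I8: IS=28 RO=29 EX=32 WR=33  [struct: FPADD busy until I6 writes@27]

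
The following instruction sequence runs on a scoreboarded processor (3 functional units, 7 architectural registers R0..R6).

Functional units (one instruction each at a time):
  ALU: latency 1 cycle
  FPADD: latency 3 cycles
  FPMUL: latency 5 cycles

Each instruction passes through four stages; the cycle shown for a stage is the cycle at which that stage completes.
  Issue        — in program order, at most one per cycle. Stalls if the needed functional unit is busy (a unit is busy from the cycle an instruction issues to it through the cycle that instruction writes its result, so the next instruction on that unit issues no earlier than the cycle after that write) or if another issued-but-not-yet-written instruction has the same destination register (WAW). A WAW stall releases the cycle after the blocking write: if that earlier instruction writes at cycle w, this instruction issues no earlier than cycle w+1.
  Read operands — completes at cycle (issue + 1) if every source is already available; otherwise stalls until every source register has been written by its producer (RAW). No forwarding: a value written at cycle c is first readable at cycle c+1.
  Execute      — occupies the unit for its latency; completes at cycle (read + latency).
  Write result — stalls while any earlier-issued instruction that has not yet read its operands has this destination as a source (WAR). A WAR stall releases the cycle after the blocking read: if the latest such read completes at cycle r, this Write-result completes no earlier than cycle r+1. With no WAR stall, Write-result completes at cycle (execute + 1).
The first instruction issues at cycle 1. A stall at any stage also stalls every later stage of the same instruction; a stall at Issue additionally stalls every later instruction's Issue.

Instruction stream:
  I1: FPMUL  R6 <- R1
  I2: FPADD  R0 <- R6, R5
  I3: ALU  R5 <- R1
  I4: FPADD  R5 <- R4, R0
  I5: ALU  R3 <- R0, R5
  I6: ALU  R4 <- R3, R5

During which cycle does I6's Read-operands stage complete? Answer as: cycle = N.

[I1] 1/2/7/8
[I2] 2/9/12/13  (RAW R6: wait I1 write@8)
[I3] 3/4/5/10  (WAR R5: wait I2 read@9)
[I4] 14/15/18/19  (struct: FPADD busy until I2 writes@13)
[I5] 15/20/21/22  (RAW R5: wait I4 write@19)
[I6] 23/24/25/26  (struct: ALU busy until I5 writes@22)

cycle = 24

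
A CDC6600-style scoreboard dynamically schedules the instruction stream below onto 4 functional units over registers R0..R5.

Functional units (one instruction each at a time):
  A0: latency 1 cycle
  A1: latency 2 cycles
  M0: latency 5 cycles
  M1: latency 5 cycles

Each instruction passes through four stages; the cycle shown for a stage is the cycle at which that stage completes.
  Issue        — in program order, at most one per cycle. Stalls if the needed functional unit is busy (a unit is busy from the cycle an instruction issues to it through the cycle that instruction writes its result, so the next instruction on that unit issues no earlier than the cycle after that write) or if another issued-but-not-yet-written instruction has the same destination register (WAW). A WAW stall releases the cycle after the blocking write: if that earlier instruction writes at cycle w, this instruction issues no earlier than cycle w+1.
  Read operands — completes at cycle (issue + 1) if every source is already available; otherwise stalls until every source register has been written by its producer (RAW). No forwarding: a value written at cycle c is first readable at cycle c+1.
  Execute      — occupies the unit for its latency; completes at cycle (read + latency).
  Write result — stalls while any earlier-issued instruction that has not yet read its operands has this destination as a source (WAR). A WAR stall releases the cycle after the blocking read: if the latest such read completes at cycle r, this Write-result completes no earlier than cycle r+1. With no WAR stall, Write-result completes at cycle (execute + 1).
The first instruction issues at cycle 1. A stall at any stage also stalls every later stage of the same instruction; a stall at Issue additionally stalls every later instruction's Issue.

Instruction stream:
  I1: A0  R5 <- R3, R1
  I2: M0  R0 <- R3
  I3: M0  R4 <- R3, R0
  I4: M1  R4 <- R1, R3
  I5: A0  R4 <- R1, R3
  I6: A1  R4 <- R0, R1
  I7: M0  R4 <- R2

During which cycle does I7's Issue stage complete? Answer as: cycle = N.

t=1  issue I1 (A0)
t=2  I1 read-ops, issue I2 (M0)
t=3  I1 finished on A0, I2 read-ops
t=4  I1→R5
t=8  I2 finished on M0
t=9  I2→R0
t=10  issue I3 (M0)
t=11  I3 read-ops
t=16  I3 finished on M0
t=17  I3→R4
t=18  issue I4 (M1)
t=19  I4 read-ops
t=24  I4 finished on M1
t=25  I4→R4
t=26  issue I5 (A0)
t=27  I5 read-ops
t=28  I5 finished on A0
t=29  I5→R4
t=30  issue I6 (A1)
t=31  I6 read-ops
t=33  I6 finished on A1
t=34  I6→R4
t=35  issue I7 (M0)
t=36  I7 read-ops
t=41  I7 finished on M0
t=42  I7→R4

cycle = 35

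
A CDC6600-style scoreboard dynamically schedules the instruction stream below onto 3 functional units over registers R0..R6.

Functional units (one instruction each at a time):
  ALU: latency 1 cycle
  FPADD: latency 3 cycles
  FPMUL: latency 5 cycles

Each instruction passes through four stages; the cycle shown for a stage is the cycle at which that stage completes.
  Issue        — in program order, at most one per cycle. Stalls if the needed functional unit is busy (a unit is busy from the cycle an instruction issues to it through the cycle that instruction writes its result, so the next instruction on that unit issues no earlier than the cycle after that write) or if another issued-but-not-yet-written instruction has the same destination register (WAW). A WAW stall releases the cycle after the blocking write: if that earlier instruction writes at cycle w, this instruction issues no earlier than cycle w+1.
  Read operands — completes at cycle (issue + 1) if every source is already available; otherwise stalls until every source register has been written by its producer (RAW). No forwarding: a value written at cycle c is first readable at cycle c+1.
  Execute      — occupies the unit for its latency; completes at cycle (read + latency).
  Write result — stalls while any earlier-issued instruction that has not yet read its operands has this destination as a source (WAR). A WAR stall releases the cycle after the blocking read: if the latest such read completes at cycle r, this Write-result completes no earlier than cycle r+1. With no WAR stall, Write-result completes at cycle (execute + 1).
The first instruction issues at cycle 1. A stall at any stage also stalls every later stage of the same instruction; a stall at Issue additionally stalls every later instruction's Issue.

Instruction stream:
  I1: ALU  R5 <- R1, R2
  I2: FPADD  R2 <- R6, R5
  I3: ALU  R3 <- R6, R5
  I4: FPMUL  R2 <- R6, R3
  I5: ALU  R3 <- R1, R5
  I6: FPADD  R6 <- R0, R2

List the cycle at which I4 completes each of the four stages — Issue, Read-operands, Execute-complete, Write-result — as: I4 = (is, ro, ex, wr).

I4 = (10, 11, 16, 17)

I1  is:1  ro:2  ex:3  wr:4
I2  is:2  ro:5  ex:8  wr:9  — RAW R5: wait I1 write@4
I3  is:5  ro:6  ex:7  wr:8  — struct: ALU busy until I1 writes@4
I4  is:10  ro:11  ex:16  wr:17  — WAW R2: wait I2 write@9
I5  is:11  ro:12  ex:13  wr:14
I6  is:12  ro:18  ex:21  wr:22  — RAW R2: wait I4 write@17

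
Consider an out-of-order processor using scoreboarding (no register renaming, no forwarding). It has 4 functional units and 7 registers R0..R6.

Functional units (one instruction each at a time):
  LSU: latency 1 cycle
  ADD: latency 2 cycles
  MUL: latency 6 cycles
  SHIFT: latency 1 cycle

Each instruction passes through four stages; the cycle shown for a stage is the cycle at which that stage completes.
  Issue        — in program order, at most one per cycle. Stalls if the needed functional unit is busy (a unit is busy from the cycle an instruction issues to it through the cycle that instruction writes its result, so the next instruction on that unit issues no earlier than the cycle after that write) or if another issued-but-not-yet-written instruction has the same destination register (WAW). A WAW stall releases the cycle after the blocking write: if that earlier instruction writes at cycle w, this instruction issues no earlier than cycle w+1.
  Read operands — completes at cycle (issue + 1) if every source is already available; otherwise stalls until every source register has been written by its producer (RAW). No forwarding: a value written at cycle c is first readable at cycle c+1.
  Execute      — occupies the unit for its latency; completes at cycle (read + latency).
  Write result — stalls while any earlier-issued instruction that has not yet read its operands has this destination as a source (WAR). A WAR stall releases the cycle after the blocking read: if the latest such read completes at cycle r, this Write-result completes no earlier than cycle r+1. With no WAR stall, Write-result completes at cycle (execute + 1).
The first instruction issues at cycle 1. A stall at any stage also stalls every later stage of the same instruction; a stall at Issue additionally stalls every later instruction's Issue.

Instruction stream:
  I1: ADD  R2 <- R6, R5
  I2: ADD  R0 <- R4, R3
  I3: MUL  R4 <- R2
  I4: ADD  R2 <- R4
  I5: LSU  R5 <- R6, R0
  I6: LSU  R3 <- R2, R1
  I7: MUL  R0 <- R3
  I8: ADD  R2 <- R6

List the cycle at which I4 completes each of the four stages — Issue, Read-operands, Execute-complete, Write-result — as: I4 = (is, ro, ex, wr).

I1 -> (1, 2, 4, 5)
I2 -> (6, 7, 9, 10)  // struct: ADD busy until I1 writes@5
I3 -> (7, 8, 14, 15)
I4 -> (11, 16, 18, 19)  // struct: ADD busy until I2 writes@10, RAW R4: wait I3 write@15
I5 -> (12, 13, 14, 15)
I6 -> (16, 20, 21, 22)  // struct: LSU busy until I5 writes@15, RAW R2: wait I4 write@19
I7 -> (17, 23, 29, 30)  // RAW R3: wait I6 write@22
I8 -> (20, 21, 23, 24)  // struct: ADD busy until I4 writes@19

I4 = (11, 16, 18, 19)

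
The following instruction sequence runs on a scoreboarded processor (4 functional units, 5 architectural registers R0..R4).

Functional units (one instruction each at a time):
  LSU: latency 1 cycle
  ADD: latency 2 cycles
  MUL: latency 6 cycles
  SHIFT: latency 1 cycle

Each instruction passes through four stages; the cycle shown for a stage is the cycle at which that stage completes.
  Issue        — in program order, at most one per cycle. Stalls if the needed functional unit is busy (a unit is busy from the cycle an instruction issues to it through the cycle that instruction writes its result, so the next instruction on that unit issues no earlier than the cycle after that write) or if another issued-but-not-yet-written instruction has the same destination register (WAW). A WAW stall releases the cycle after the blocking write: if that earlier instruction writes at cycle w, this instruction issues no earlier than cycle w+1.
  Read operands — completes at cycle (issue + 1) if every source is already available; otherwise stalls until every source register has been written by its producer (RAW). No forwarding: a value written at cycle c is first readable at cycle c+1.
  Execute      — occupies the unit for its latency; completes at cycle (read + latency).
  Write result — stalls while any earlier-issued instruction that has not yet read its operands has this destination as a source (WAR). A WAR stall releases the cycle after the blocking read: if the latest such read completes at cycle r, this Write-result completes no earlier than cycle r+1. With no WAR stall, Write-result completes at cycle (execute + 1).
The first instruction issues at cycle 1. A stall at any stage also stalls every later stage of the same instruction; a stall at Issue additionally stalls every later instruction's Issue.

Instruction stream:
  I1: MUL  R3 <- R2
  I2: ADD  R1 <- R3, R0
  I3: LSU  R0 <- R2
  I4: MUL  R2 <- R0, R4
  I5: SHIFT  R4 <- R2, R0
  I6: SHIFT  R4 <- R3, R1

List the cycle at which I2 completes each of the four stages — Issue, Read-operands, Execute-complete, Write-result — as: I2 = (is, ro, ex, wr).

I2 = (2, 10, 12, 13)

cycle 1: I1 dispatched to MUL
cycle 2: I1 operands ready; I2 dispatched to ADD
cycle 3: I3 dispatched to LSU
cycle 4: I3 operands ready
cycle 5: I3 complete
cycle 8: I1 complete
cycle 9: R3←I1
cycle 10: I2 operands ready; I4 dispatched to MUL
cycle 11: R0←I3; I5 dispatched to SHIFT
cycle 12: I2 complete; I4 operands ready
cycle 13: R1←I2
cycle 18: I4 complete
cycle 19: R2←I4
cycle 20: I5 operands ready
cycle 21: I5 complete
cycle 22: R4←I5
cycle 23: I6 dispatched to SHIFT
cycle 24: I6 operands ready
cycle 25: I6 complete
cycle 26: R4←I6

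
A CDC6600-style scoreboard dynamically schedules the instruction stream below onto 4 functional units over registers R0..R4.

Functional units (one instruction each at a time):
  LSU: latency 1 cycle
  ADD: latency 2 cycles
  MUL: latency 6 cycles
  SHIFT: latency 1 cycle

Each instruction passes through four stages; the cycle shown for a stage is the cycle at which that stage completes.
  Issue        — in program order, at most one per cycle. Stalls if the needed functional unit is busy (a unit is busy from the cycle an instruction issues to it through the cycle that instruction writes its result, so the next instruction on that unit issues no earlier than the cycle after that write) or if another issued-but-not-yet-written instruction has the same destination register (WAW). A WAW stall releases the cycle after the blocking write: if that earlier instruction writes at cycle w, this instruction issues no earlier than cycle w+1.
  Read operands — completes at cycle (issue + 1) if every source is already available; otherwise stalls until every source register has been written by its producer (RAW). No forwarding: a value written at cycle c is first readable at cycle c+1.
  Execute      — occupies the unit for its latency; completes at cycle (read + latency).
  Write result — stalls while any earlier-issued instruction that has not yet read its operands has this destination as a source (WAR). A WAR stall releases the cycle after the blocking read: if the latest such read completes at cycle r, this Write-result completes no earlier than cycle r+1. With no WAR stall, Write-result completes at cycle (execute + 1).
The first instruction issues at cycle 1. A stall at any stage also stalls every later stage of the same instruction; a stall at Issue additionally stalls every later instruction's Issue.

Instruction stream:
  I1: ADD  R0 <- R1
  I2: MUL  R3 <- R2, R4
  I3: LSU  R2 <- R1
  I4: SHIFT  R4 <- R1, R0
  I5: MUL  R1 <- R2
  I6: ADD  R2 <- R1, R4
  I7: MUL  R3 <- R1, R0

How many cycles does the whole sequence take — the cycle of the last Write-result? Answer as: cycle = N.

[1] issue I1 (ADD)
[2] I1 read-ops, issue I2 (MUL)
[3] I2 read-ops, issue I3 (LSU)
[4] I1 finished on ADD, I3 read-ops, issue I4 (SHIFT)
[5] I1→R0, I3 finished on LSU
[6] I3→R2, I4 read-ops
[7] I4 finished on SHIFT
[8] I4→R4
[9] I2 finished on MUL
[10] I2→R3
[11] issue I5 (MUL)
[12] I5 read-ops, issue I6 (ADD)
[18] I5 finished on MUL
[19] I5→R1
[20] I6 read-ops, issue I7 (MUL)
[21] I7 read-ops
[22] I6 finished on ADD
[23] I6→R2
[27] I7 finished on MUL
[28] I7→R3

cycle = 28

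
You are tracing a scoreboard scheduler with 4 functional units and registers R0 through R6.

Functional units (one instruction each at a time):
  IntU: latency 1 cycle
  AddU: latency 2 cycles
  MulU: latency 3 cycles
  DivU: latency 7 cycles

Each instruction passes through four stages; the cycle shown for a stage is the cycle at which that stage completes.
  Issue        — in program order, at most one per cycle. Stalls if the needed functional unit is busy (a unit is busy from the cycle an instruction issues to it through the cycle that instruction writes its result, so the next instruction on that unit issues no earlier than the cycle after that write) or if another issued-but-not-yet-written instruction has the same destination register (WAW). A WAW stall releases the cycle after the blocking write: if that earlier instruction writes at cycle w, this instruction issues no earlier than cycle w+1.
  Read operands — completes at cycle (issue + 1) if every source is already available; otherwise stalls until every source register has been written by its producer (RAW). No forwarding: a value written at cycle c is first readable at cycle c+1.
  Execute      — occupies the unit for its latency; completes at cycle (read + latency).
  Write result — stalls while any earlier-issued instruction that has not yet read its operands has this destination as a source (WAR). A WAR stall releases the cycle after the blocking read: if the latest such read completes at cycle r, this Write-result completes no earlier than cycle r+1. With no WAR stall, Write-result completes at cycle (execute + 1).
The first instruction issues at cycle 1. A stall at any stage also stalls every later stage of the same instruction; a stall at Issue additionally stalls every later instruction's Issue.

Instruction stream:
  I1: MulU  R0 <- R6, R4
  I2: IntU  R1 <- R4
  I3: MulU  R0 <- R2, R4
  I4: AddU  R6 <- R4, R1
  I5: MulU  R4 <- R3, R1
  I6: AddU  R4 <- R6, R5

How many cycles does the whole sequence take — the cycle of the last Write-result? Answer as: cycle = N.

c1: issue I1 (MulU)
c2: I1 read-ops | issue I2 (IntU)
c3: I2 read-ops
c4: I2 finished on IntU
c5: I1 finished on MulU | I2→R1
c6: I1→R0
c7: issue I3 (MulU)
c8: I3 read-ops | issue I4 (AddU)
c9: I4 read-ops
c11: I3 finished on MulU | I4 finished on AddU
c12: I3→R0 | I4→R6
c13: issue I5 (MulU)
c14: I5 read-ops
c17: I5 finished on MulU
c18: I5→R4
c19: issue I6 (AddU)
c20: I6 read-ops
c22: I6 finished on AddU
c23: I6→R4

cycle = 23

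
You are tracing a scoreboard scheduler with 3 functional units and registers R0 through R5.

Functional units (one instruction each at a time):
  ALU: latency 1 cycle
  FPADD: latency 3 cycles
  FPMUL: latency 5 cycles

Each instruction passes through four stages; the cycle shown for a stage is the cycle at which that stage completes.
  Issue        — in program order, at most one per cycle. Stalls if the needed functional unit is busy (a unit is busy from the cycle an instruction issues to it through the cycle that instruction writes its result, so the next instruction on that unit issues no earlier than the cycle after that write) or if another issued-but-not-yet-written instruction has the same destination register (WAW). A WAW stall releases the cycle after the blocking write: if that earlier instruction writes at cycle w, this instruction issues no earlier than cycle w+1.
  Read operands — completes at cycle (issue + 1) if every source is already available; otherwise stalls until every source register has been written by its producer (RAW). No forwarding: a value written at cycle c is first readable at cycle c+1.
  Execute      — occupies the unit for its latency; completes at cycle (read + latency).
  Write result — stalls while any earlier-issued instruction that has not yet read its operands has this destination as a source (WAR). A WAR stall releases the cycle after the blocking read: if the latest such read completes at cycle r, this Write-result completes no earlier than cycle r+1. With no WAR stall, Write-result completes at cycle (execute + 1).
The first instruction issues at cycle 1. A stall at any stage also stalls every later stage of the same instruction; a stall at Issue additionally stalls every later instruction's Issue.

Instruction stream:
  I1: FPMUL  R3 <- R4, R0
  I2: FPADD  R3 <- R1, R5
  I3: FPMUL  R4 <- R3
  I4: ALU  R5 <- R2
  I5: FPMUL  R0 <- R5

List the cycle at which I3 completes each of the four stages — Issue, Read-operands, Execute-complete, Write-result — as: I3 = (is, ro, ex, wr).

[I1] 1/2/7/8
[I2] 9/10/13/14  (WAW R3: wait I1 write@8)
[I3] 10/15/20/21  (RAW R3: wait I2 write@14)
[I4] 11/12/13/14
[I5] 22/23/28/29  (struct: FPMUL busy until I3 writes@21)

I3 = (10, 15, 20, 21)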